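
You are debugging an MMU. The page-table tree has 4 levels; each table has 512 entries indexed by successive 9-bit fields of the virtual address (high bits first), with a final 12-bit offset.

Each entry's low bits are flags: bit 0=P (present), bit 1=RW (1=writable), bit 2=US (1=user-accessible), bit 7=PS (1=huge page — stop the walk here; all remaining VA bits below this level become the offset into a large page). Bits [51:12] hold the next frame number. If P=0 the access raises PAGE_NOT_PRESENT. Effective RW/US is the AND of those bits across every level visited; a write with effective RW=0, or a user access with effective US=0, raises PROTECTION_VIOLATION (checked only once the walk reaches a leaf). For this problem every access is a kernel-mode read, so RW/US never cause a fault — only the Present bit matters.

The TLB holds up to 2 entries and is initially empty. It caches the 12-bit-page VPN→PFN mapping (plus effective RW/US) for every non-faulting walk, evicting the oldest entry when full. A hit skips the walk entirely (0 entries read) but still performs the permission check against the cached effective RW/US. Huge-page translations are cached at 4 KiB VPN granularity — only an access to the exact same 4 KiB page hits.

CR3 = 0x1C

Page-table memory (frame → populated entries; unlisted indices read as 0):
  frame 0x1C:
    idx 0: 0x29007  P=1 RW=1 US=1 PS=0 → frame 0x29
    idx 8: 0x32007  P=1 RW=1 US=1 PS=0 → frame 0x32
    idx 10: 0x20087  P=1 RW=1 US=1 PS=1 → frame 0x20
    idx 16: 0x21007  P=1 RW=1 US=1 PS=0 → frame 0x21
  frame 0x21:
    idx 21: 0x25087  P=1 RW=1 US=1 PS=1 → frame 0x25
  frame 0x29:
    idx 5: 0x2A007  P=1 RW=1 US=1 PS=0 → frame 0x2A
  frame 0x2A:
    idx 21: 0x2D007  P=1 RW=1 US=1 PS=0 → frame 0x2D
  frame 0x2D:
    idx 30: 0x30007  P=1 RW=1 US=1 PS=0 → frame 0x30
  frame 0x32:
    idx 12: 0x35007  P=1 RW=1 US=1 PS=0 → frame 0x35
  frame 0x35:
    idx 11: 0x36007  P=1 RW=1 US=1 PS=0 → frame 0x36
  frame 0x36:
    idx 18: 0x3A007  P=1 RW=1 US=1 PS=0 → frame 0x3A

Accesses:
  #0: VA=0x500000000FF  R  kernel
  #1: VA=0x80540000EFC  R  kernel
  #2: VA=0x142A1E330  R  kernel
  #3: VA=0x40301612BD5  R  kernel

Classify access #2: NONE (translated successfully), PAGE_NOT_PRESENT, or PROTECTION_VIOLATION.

Trace:
#0 VA=0x500000000FF (r,kernel):
  L0: frame=0x1C idx=10 entry=0x20087 [P=1 RW=1 US=1 PS=1]
  ✓ 0x200FF (huge @L0)  — 1 lookups
#1 VA=0x80540000EFC (r,kernel):
  L0: frame=0x1C idx=16 entry=0x21007 [P=1 RW=1 US=1 PS=0]
  L1: frame=0x21 idx=21 entry=0x25087 [P=1 RW=1 US=1 PS=1]
  ✓ 0x25EFC (huge @L1)  — 2 lookups
#2 VA=0x142A1E330 (r,kernel):
  L0: frame=0x1C idx=0 entry=0x29007 [P=1 RW=1 US=1 PS=0]
  L1: frame=0x29 idx=5 entry=0x2A007 [P=1 RW=1 US=1 PS=0]
  L2: frame=0x2A idx=21 entry=0x2D007 [P=1 RW=1 US=1 PS=0]
  L3: frame=0x2D idx=30 entry=0x30007 [P=1 RW=1 US=1 PS=0]
  ✓ 0x30330  — 4 lookups
#3 VA=0x40301612BD5 (r,kernel):
  L0: frame=0x1C idx=8 entry=0x32007 [P=1 RW=1 US=1 PS=0]
  L1: frame=0x32 idx=12 entry=0x35007 [P=1 RW=1 US=1 PS=0]
  L2: frame=0x35 idx=11 entry=0x36007 [P=1 RW=1 US=1 PS=0]
  L3: frame=0x36 idx=18 entry=0x3A007 [P=1 RW=1 US=1 PS=0]
  ✓ 0x3ABD5  — 4 lookups

Access #2 fault: NONE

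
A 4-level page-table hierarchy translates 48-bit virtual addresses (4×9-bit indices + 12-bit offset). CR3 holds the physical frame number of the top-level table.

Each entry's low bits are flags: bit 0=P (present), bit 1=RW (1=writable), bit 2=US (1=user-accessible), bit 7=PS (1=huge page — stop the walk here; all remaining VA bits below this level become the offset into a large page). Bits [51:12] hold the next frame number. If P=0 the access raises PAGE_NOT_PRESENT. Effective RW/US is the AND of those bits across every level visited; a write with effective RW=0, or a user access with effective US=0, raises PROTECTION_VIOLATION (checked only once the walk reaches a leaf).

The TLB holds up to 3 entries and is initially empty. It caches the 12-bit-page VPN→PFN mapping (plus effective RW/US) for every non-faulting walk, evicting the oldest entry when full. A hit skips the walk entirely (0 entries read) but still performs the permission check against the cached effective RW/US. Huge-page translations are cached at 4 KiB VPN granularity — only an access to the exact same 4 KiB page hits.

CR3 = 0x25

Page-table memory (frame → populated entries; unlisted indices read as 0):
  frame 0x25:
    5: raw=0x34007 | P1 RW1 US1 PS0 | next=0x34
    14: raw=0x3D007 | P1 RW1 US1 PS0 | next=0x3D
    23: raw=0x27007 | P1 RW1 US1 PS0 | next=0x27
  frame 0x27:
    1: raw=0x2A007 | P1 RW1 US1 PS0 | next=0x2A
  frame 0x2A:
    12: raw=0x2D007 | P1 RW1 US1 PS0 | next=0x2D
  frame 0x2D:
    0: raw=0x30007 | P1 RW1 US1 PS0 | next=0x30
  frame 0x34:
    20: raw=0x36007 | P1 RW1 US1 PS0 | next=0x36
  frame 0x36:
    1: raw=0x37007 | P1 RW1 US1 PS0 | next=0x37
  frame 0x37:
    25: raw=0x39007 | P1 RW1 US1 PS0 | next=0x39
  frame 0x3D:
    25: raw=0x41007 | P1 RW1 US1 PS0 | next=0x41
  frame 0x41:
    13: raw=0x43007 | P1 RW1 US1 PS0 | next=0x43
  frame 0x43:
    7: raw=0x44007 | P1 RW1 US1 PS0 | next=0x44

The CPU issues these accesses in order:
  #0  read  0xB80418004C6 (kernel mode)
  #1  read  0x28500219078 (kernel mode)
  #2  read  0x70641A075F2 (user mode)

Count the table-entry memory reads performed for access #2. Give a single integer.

Trace:
#0 VA=0xB80418004C6 (r,kernel):
  L0 @0x25[23] → 0x27007  P=1,RW=1,US=1,PS=0
  L1 @0x27[1] → 0x2A007  P=1,RW=1,US=1,PS=0
  L2 @0x2A[12] → 0x2D007  P=1,RW=1,US=1,PS=0
  L3 @0x2D[0] → 0x30007  P=1,RW=1,US=1,PS=0
  ✓ 0x304C6  — 4 lookups
#1 VA=0x28500219078 (r,kernel):
  L0 @0x25[5] → 0x34007  P=1,RW=1,US=1,PS=0
  L1 @0x34[20] → 0x36007  P=1,RW=1,US=1,PS=0
  L2 @0x36[1] → 0x37007  P=1,RW=1,US=1,PS=0
  L3 @0x37[25] → 0x39007  P=1,RW=1,US=1,PS=0
  ✓ 0x39078  — 4 lookups
#2 VA=0x70641A075F2 (r,user):
  L0 @0x25[14] → 0x3D007  P=1,RW=1,US=1,PS=0
  L1 @0x3D[25] → 0x41007  P=1,RW=1,US=1,PS=0
  L2 @0x41[13] → 0x43007  P=1,RW=1,US=1,PS=0
  L3 @0x43[7] → 0x44007  P=1,RW=1,US=1,PS=0
  ✓ 0x445F2  — 4 lookups

Entries read for #2: 4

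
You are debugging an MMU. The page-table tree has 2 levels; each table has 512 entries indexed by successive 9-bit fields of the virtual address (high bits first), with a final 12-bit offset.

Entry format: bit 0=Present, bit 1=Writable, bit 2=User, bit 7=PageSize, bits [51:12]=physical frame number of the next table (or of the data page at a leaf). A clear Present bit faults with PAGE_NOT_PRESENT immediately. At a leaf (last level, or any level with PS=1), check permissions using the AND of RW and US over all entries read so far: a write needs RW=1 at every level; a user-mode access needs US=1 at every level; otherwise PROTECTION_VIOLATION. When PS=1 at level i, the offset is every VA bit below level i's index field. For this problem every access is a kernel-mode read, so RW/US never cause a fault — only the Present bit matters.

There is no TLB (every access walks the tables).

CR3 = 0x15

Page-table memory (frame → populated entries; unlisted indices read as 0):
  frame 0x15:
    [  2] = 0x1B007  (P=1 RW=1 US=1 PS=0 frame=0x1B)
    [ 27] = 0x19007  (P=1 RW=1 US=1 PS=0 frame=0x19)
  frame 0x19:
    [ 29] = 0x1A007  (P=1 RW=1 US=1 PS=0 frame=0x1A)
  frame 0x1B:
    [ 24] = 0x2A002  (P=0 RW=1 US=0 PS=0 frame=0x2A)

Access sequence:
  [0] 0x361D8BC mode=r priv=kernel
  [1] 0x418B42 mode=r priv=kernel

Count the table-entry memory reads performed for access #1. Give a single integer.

Per-access translation:
#0 VA=0x361D8BC (r,kernel):
  L0 @0x15[27] → 0x19007  P=1,RW=1,US=1,PS=0
  L1 @0x19[29] → 0x1A007  P=1,RW=1,US=1,PS=0
  → PA=0x1A8BC  (2 entries read)
#1 VA=0x418B42 (r,kernel):
  L0 @0x15[2] → 0x1B007  P=1,RW=1,US=1,PS=0
  L1 @0x1B[24] → 0x2A002  P=0,RW=1,US=0,PS=0
  → PAGE_NOT_PRESENT  (2 entries read)

Entries read for #1: 2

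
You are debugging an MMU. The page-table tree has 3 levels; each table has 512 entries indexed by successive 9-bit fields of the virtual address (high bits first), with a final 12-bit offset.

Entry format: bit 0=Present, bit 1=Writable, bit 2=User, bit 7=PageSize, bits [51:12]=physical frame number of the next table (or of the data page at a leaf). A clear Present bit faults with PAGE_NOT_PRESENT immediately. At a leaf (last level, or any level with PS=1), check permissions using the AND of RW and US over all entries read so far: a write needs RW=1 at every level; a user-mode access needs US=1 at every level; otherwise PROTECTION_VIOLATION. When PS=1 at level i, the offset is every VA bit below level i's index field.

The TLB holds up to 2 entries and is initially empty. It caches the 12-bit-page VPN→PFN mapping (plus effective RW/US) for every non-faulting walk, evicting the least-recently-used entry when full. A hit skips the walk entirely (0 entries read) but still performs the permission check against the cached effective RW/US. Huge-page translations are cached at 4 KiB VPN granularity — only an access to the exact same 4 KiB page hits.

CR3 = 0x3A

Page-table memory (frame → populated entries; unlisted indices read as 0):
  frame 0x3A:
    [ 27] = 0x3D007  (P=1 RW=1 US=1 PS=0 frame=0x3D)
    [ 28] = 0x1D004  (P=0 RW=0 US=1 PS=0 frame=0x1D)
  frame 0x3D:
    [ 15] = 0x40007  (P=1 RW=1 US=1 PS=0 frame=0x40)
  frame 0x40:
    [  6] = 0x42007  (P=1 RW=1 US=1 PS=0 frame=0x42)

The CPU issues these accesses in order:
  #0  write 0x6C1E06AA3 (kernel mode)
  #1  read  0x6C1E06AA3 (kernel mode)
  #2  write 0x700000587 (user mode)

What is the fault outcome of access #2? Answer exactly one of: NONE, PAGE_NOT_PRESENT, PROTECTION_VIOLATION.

Trace:
#0 VA=0x6C1E06AA3 (w,kernel):
  lvl0: tbl 0x3A, slot 27 ⇒ 0x3D007 (P1/RW1/US1/PS0)
  lvl1: tbl 0x3D, slot 15 ⇒ 0x40007 (P1/RW1/US1/PS0)
  lvl2: tbl 0x40, slot 6 ⇒ 0x42007 (P1/RW1/US1/PS0)
  → PA=0x42AA3  (3 entries read)
#1 VA=0x6C1E06AA3 (r,kernel):
  TLB hit vpn=0x6C1E06 → PA=0x42AA3
#2 VA=0x700000587 (w,user):
  lvl0: tbl 0x3A, slot 28 ⇒ 0x1D004 (P0/RW0/US1/PS0)
  ✗ PAGE_NOT_PRESENT  [1 reads]

Access #2 fault: PAGE_NOT_PRESENT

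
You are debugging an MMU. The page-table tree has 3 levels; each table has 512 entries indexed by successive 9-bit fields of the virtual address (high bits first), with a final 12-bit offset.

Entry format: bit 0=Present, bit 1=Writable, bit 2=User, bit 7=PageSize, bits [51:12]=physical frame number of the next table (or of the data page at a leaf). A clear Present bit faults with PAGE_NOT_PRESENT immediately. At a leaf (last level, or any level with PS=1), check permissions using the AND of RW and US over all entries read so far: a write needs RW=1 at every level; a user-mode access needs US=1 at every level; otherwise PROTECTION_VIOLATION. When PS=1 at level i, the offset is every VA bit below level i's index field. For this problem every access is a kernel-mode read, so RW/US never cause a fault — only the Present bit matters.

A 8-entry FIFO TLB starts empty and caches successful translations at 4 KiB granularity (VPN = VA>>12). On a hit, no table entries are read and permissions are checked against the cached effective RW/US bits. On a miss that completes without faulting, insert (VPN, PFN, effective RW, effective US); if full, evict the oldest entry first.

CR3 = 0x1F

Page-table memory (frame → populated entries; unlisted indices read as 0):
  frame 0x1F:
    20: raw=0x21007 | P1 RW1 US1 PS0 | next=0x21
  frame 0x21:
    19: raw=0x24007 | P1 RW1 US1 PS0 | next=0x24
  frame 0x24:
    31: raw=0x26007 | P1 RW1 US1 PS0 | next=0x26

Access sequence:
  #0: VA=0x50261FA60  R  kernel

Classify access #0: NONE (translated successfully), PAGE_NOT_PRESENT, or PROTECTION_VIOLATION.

Trace:
#0 VA=0x50261FA60 (r,kernel):
  lvl0: tbl 0x1F, slot 20 ⇒ 0x21007 (P1/RW1/US1/PS0)
  lvl1: tbl 0x21, slot 19 ⇒ 0x24007 (P1/RW1/US1/PS0)
  lvl2: tbl 0x24, slot 31 ⇒ 0x26007 (P1/RW1/US1/PS0)
  → PA=0x26A60  (3 entries read)

Access #0 fault: NONE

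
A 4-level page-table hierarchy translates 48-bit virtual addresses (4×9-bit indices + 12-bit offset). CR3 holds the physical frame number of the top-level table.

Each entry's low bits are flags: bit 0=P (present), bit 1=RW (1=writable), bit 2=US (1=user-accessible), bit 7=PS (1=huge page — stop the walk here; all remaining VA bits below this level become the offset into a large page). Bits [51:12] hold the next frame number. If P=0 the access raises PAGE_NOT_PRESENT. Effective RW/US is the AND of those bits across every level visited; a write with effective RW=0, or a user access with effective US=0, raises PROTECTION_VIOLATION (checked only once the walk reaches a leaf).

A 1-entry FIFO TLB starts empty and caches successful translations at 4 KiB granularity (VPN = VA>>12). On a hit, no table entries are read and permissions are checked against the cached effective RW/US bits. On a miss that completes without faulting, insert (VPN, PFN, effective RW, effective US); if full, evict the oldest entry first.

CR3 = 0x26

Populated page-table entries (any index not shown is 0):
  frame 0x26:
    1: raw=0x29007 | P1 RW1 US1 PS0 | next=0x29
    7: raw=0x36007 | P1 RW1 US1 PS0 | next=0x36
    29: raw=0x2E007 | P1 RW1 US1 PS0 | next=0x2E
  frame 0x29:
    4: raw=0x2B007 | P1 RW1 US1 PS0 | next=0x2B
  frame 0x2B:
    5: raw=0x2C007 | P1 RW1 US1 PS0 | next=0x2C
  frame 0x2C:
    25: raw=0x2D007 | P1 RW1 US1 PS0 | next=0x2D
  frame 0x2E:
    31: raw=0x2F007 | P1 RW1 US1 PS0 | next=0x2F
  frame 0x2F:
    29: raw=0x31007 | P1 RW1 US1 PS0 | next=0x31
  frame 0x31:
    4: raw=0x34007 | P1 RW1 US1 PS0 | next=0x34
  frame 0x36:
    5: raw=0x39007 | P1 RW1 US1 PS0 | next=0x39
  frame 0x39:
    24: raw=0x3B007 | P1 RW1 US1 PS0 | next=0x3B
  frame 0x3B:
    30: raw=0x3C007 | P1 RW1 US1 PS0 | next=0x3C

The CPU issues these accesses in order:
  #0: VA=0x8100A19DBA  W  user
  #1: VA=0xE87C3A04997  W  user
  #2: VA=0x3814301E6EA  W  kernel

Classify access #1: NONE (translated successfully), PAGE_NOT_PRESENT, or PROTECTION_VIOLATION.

Walk each access:
#0 VA=0x8100A19DBA (w,user):
  L0: frame=0x26 idx=1 entry=0x29007 [P=1 RW=1 US=1 PS=0]
  L1: frame=0x29 idx=4 entry=0x2B007 [P=1 RW=1 US=1 PS=0]
  L2: frame=0x2B idx=5 entry=0x2C007 [P=1 RW=1 US=1 PS=0]
  L3: frame=0x2C idx=25 entry=0x2D007 [P=1 RW=1 US=1 PS=0]
  ⇒ phys 0x2DDBA  [4 reads]
#1 VA=0xE87C3A04997 (w,user):
  L0: frame=0x26 idx=29 entry=0x2E007 [P=1 RW=1 US=1 PS=0]
  L1: frame=0x2E idx=31 entry=0x2F007 [P=1 RW=1 US=1 PS=0]
  L2: frame=0x2F idx=29 entry=0x31007 [P=1 RW=1 US=1 PS=0]
  L3: frame=0x31 idx=4 entry=0x34007 [P=1 RW=1 US=1 PS=0]
  ⇒ phys 0x34997  [4 reads]
#2 VA=0x3814301E6EA (w,kernel):
  L0: frame=0x26 idx=7 entry=0x36007 [P=1 RW=1 US=1 PS=0]
  L1: frame=0x36 idx=5 entry=0x39007 [P=1 RW=1 US=1 PS=0]
  L2: frame=0x39 idx=24 entry=0x3B007 [P=1 RW=1 US=1 PS=0]
  L3: frame=0x3B idx=30 entry=0x3C007 [P=1 RW=1 US=1 PS=0]
  ⇒ phys 0x3C6EA  [4 reads]

Access #1 fault: NONE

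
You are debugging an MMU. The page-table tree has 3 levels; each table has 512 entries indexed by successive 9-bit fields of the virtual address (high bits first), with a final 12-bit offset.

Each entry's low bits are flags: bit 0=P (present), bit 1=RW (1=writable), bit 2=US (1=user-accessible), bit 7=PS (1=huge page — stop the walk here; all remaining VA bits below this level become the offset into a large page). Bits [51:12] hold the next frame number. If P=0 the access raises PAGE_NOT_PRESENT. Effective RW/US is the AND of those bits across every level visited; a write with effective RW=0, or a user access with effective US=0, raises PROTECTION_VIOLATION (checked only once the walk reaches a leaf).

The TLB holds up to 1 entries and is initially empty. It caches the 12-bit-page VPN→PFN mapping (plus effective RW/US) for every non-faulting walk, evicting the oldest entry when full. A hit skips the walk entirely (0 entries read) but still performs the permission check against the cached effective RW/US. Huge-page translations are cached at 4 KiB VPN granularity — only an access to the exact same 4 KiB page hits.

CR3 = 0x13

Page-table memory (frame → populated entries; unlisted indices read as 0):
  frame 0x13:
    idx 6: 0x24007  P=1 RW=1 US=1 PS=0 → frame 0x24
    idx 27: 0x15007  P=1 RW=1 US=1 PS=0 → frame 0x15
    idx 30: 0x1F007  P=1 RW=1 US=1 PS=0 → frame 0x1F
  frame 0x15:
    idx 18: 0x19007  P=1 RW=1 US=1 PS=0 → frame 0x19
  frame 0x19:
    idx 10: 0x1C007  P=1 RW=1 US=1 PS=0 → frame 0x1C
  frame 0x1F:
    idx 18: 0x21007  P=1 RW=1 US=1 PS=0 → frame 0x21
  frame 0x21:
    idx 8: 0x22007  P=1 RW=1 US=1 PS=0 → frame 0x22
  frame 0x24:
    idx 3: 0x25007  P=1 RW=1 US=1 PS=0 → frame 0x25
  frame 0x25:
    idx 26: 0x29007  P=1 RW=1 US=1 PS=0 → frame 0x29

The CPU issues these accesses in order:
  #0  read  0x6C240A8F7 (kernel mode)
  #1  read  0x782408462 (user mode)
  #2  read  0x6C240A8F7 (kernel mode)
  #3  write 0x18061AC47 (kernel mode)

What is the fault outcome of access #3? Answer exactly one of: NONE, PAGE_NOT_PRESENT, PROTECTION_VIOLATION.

Trace:
#0 VA=0x6C240A8F7 (r,kernel):
  L0: frame=0x13 idx=27 entry=0x15007 [P=1 RW=1 US=1 PS=0]
  L1: frame=0x15 idx=18 entry=0x19007 [P=1 RW=1 US=1 PS=0]
  L2: frame=0x19 idx=10 entry=0x1C007 [P=1 RW=1 US=1 PS=0]
  ✓ 0x1C8F7  — 3 lookups
#1 VA=0x782408462 (r,user):
  L0: frame=0x13 idx=30 entry=0x1F007 [P=1 RW=1 US=1 PS=0]
  L1: frame=0x1F idx=18 entry=0x21007 [P=1 RW=1 US=1 PS=0]
  L2: frame=0x21 idx=8 entry=0x22007 [P=1 RW=1 US=1 PS=0]
  ✓ 0x22462  — 3 lookups
#2 VA=0x6C240A8F7 (r,kernel):
  L0: frame=0x13 idx=27 entry=0x15007 [P=1 RW=1 US=1 PS=0]
  L1: frame=0x15 idx=18 entry=0x19007 [P=1 RW=1 US=1 PS=0]
  L2: frame=0x19 idx=10 entry=0x1C007 [P=1 RW=1 US=1 PS=0]
  ✓ 0x1C8F7  — 3 lookups
#3 VA=0x18061AC47 (w,kernel):
  L0: frame=0x13 idx=6 entry=0x24007 [P=1 RW=1 US=1 PS=0]
  L1: frame=0x24 idx=3 entry=0x25007 [P=1 RW=1 US=1 PS=0]
  L2: frame=0x25 idx=26 entry=0x29007 [P=1 RW=1 US=1 PS=0]
  ✓ 0x29C47  — 3 lookups

Access #3 fault: NONE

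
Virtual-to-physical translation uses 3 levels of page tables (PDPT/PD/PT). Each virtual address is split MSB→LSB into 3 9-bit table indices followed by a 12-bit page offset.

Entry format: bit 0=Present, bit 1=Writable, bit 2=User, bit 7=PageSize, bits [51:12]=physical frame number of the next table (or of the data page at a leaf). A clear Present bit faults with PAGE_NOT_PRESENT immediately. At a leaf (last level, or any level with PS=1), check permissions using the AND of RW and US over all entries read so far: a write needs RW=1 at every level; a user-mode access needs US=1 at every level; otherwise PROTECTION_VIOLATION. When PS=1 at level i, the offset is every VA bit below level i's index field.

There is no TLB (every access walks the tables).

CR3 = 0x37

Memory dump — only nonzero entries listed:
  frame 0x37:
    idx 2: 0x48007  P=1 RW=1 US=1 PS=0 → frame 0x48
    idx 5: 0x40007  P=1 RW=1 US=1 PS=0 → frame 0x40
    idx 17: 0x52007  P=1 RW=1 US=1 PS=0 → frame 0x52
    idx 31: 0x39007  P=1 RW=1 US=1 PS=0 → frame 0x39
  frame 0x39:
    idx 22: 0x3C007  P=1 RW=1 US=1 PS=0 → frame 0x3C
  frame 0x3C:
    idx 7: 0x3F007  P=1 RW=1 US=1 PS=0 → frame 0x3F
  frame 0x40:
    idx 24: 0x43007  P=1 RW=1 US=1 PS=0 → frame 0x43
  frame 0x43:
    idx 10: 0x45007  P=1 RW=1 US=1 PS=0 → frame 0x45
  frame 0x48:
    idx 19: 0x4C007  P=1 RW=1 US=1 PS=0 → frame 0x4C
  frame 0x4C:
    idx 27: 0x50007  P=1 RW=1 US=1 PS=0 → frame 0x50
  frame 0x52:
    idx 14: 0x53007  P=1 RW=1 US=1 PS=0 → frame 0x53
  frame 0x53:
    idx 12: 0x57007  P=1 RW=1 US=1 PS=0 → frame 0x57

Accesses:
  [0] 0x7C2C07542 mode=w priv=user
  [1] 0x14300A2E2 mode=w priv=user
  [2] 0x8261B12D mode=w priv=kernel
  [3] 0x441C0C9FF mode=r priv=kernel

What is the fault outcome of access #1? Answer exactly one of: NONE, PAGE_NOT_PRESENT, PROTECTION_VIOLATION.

Walk each access:
#0 VA=0x7C2C07542 (w,user):
  [0] read 0x37 idx=31: raw=0x39007 flags P=1 W=1 U=1 S=0
  [1] read 0x39 idx=22: raw=0x3C007 flags P=1 W=1 U=1 S=0
  [2] read 0x3C idx=7: raw=0x3F007 flags P=1 W=1 U=1 S=0
  ⇒ phys 0x3F542  [3 reads]
#1 VA=0x14300A2E2 (w,user):
  [0] read 0x37 idx=5: raw=0x40007 flags P=1 W=1 U=1 S=0
  [1] read 0x40 idx=24: raw=0x43007 flags P=1 W=1 U=1 S=0
  [2] read 0x43 idx=10: raw=0x45007 flags P=1 W=1 U=1 S=0
  ⇒ phys 0x452E2  [3 reads]
#2 VA=0x8261B12D (w,kernel):
  [0] read 0x37 idx=2: raw=0x48007 flags P=1 W=1 U=1 S=0
  [1] read 0x48 idx=19: raw=0x4C007 flags P=1 W=1 U=1 S=0
  [2] read 0x4C idx=27: raw=0x50007 flags P=1 W=1 U=1 S=0
  ⇒ phys 0x5012D  [3 reads]
#3 VA=0x441C0C9FF (r,kernel):
  [0] read 0x37 idx=17: raw=0x52007 flags P=1 W=1 U=1 S=0
  [1] read 0x52 idx=14: raw=0x53007 flags P=1 W=1 U=1 S=0
  [2] read 0x53 idx=12: raw=0x57007 flags P=1 W=1 U=1 S=0
  ⇒ phys 0x579FF  [3 reads]

Access #1 fault: NONE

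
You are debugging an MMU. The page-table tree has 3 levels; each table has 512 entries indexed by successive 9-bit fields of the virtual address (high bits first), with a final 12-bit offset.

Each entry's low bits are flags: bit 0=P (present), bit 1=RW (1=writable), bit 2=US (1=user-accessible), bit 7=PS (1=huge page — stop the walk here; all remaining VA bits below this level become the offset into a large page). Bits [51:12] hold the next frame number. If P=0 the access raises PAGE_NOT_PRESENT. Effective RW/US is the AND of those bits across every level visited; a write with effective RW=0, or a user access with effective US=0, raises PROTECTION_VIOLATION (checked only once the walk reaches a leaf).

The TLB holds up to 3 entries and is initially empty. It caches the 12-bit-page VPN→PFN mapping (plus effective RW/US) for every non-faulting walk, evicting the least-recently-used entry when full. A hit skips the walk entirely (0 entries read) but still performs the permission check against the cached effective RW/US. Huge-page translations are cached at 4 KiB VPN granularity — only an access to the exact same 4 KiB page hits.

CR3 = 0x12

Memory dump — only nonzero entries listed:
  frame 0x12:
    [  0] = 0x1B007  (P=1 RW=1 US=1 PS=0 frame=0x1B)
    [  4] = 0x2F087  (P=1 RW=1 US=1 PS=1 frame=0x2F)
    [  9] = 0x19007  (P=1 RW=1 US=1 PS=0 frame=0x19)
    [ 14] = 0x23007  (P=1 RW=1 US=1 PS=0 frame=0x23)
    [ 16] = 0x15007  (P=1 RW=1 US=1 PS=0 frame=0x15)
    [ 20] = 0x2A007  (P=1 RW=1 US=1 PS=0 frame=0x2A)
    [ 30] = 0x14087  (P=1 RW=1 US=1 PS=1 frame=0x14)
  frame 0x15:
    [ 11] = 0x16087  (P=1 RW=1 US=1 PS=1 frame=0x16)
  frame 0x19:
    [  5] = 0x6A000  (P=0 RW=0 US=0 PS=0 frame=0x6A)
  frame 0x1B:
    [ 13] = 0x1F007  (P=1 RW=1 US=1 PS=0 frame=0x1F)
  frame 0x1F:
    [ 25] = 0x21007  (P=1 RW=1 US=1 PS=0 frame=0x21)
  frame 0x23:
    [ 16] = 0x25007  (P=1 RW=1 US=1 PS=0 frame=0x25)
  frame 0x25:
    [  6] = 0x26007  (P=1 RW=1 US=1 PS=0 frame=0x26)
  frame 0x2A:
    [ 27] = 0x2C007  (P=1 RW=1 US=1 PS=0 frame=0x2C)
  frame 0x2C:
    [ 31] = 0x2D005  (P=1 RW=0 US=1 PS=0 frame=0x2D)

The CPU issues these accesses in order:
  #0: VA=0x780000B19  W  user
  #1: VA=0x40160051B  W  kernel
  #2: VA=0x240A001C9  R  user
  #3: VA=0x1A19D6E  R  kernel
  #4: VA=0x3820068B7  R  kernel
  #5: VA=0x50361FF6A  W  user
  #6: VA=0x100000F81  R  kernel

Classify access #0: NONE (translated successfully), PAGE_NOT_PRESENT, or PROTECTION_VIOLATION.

Per-access translation:
#0 VA=0x780000B19 (w,user):
  L0 @0x12[30] → 0x14087  P=1,RW=1,US=1,PS=1
  ⇒ phys 0x14B19 (huge @L0)  [1 reads]
#1 VA=0x40160051B (w,kernel):
  L0 @0x12[16] → 0x15007  P=1,RW=1,US=1,PS=0
  L1 @0x15[11] → 0x16087  P=1,RW=1,US=1,PS=1
  ⇒ phys 0x1651B (huge @L1)  [2 reads]
#2 VA=0x240A001C9 (r,user):
  L0 @0x12[9] → 0x19007  P=1,RW=1,US=1,PS=0
  L1 @0x19[5] → 0x6A000  P=0,RW=0,US=0,PS=0
  ✗ PAGE_NOT_PRESENT  [2 reads]
#3 VA=0x1A19D6E (r,kernel):
  L0 @0x12[0] → 0x1B007  P=1,RW=1,US=1,PS=0
  L1 @0x1B[13] → 0x1F007  P=1,RW=1,US=1,PS=0
  L2 @0x1F[25] → 0x21007  P=1,RW=1,US=1,PS=0
  ⇒ phys 0x21D6E  [3 reads]
#4 VA=0x3820068B7 (r,kernel):
  L0 @0x12[14] → 0x23007  P=1,RW=1,US=1,PS=0
  L1 @0x23[16] → 0x25007  P=1,RW=1,US=1,PS=0
  L2 @0x25[6] → 0x26007  P=1,RW=1,US=1,PS=0
  ⇒ phys 0x268B7  [3 reads]
#5 VA=0x50361FF6A (w,user):
  L0 @0x12[20] → 0x2A007  P=1,RW=1,US=1,PS=0
  L1 @0x2A[27] → 0x2C007  P=1,RW=1,US=1,PS=0
  L2 @0x2C[31] → 0x2D005  P=1,RW=0,US=1,PS=0
  ✗ PROTECTION_VIOLATION  [3 reads]
#6 VA=0x100000F81 (r,kernel):
  L0 @0x12[4] → 0x2F087  P=1,RW=1,US=1,PS=1
  ⇒ phys 0x2FF81 (huge @L0)  [1 reads]

Access #0 fault: NONE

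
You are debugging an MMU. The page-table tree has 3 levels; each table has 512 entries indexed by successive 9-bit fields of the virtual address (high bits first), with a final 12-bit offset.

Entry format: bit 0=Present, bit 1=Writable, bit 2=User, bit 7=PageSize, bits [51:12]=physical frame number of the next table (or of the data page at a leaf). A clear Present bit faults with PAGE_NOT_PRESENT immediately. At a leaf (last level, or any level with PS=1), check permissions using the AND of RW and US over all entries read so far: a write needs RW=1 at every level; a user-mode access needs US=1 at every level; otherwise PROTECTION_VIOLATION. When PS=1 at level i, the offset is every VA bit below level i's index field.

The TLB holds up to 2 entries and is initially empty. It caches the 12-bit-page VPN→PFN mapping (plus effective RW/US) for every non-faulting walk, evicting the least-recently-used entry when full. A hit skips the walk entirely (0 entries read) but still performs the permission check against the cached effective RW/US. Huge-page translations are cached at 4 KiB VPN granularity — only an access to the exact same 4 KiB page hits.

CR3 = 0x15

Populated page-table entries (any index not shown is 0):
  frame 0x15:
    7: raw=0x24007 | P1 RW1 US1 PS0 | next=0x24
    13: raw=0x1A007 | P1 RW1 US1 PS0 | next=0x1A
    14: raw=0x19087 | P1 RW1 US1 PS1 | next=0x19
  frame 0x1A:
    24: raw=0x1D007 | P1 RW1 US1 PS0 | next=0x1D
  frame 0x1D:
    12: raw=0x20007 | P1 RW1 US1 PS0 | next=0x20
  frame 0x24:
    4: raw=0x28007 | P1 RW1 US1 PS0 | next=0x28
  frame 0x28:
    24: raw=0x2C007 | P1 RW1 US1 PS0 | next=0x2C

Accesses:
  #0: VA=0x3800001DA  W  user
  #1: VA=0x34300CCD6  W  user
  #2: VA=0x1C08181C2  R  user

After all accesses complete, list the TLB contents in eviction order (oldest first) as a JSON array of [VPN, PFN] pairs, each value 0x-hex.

Trace:
#0 VA=0x3800001DA (w,user):
  [0] read 0x15 idx=14: raw=0x19087 flags P=1 W=1 U=1 S=1
  → PA=0x191DA (huge @L0)  (1 entries read)
#1 VA=0x34300CCD6 (w,user):
  [0] read 0x15 idx=13: raw=0x1A007 flags P=1 W=1 U=1 S=0
  [1] read 0x1A idx=24: raw=0x1D007 flags P=1 W=1 U=1 S=0
  [2] read 0x1D idx=12: raw=0x20007 flags P=1 W=1 U=1 S=0
  → PA=0x20CD6  (3 entries read)
#2 VA=0x1C08181C2 (r,user):
  [0] read 0x15 idx=7: raw=0x24007 flags P=1 W=1 U=1 S=0
  [1] read 0x24 idx=4: raw=0x28007 flags P=1 W=1 U=1 S=0
  [2] read 0x28 idx=24: raw=0x2C007 flags P=1 W=1 U=1 S=0
  → PA=0x2C1C2  (3 entries read)

TLB: [["0x34300C", "0x20"], ["0x1C0818", "0x2C"]]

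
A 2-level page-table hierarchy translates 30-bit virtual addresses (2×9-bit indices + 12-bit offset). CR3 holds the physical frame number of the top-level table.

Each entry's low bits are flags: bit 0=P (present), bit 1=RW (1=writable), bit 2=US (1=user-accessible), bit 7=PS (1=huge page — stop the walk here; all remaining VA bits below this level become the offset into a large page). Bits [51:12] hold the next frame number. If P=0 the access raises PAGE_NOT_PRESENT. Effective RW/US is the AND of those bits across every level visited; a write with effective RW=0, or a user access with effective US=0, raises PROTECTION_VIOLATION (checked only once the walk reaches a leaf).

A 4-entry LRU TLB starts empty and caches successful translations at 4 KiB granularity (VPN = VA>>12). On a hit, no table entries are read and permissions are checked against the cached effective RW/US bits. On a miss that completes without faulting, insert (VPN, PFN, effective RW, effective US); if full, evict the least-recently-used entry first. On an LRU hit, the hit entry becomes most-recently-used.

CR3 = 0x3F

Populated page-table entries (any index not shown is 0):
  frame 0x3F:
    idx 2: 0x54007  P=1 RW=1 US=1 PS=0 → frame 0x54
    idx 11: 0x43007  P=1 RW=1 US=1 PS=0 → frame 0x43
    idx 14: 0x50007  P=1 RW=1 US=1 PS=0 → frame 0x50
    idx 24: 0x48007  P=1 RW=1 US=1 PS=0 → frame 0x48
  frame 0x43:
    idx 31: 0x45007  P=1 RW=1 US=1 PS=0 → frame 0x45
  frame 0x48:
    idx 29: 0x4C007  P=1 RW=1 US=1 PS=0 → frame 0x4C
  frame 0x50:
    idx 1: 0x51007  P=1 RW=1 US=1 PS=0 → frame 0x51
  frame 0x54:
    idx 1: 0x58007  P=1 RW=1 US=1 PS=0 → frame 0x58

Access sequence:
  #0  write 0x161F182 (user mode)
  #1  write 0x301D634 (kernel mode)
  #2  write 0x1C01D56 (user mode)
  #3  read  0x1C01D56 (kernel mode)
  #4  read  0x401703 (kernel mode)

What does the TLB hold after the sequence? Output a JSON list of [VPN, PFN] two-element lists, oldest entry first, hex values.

Trace:
#0 VA=0x161F182 (w,user):
  L0 @0x3F[11] → 0x43007  P=1,RW=1,US=1,PS=0
  L1 @0x43[31] → 0x45007  P=1,RW=1,US=1,PS=0
  ✓ 0x45182  — 2 lookups
#1 VA=0x301D634 (w,kernel):
  L0 @0x3F[24] → 0x48007  P=1,RW=1,US=1,PS=0
  L1 @0x48[29] → 0x4C007  P=1,RW=1,US=1,PS=0
  ✓ 0x4C634  — 2 lookups
#2 VA=0x1C01D56 (w,user):
  L0 @0x3F[14] → 0x50007  P=1,RW=1,US=1,PS=0
  L1 @0x50[1] → 0x51007  P=1,RW=1,US=1,PS=0
  ✓ 0x51D56  — 2 lookups
#3 VA=0x1C01D56 (r,kernel):
  TLB hit vpn=0x1C01 → PA=0x51D56
#4 VA=0x401703 (r,kernel):
  L0 @0x3F[2] → 0x54007  P=1,RW=1,US=1,PS=0
  L1 @0x54[1] → 0x58007  P=1,RW=1,US=1,PS=0
  ✓ 0x58703  — 2 lookups

TLB: [["0x161F", "0x45"], ["0x301D", "0x4C"], ["0x1C01", "0x51"], ["0x401", "0x58"]]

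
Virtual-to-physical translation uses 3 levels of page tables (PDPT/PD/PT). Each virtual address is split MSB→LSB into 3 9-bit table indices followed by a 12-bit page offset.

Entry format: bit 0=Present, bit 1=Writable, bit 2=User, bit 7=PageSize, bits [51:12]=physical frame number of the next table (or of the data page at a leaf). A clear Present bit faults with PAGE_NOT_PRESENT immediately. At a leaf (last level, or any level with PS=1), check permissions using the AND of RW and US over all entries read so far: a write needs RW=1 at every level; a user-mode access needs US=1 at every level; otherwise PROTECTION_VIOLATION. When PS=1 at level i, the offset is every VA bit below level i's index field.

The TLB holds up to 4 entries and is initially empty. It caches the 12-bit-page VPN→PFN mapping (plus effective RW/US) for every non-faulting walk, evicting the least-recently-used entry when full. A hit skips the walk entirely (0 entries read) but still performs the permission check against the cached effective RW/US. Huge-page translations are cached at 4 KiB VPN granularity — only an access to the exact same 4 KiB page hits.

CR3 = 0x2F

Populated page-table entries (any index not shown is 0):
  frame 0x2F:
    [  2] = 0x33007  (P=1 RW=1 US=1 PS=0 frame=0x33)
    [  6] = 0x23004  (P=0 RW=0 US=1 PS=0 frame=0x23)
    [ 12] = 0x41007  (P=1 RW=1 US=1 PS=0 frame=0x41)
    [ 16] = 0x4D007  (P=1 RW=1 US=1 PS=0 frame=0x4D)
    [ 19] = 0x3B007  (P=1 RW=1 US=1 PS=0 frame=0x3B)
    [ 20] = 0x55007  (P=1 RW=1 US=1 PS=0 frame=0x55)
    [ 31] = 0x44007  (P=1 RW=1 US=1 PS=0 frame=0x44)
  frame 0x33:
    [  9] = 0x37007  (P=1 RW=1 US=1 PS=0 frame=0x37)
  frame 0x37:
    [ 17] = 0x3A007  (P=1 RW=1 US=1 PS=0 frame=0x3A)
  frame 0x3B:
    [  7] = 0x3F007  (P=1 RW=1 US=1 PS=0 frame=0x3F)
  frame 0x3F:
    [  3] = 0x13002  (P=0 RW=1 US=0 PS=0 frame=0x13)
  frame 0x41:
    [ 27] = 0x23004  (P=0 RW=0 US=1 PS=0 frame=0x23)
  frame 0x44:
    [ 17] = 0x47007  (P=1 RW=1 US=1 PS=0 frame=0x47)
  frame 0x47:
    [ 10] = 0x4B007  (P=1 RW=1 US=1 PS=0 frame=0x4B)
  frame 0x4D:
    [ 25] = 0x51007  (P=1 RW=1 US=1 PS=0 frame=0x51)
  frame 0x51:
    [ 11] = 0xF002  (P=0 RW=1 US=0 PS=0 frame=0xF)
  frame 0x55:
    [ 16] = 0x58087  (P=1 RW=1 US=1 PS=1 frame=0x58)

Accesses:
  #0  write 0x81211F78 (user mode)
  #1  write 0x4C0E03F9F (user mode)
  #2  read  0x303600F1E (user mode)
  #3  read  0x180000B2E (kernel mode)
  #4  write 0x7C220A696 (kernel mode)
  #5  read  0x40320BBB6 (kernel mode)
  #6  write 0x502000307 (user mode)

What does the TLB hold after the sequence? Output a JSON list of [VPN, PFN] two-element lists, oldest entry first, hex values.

Trace:
#0 VA=0x81211F78 (w,user):
  lvl0: tbl 0x2F, slot 2 ⇒ 0x33007 (P1/RW1/US1/PS0)
  lvl1: tbl 0x33, slot 9 ⇒ 0x37007 (P1/RW1/US1/PS0)
  lvl2: tbl 0x37, slot 17 ⇒ 0x3A007 (P1/RW1/US1/PS0)
  → PA=0x3AF78  (3 entries read)
#1 VA=0x4C0E03F9F (w,user):
  lvl0: tbl 0x2F, slot 19 ⇒ 0x3B007 (P1/RW1/US1/PS0)
  lvl1: tbl 0x3B, slot 7 ⇒ 0x3F007 (P1/RW1/US1/PS0)
  lvl2: tbl 0x3F, slot 3 ⇒ 0x13002 (P0/RW1/US0/PS0)
  ⇒ fault: PAGE_NOT_PRESENT  — 3 lookups
#2 VA=0x303600F1E (r,user):
  lvl0: tbl 0x2F, slot 12 ⇒ 0x41007 (P1/RW1/US1/PS0)
  lvl1: tbl 0x41, slot 27 ⇒ 0x23004 (P0/RW0/US1/PS0)
  ⇒ fault: PAGE_NOT_PRESENT  — 2 lookups
#3 VA=0x180000B2E (r,kernel):
  lvl0: tbl 0x2F, slot 6 ⇒ 0x23004 (P0/RW0/US1/PS0)
  ⇒ fault: PAGE_NOT_PRESENT  — 1 lookups
#4 VA=0x7C220A696 (w,kernel):
  lvl0: tbl 0x2F, slot 31 ⇒ 0x44007 (P1/RW1/US1/PS0)
  lvl1: tbl 0x44, slot 17 ⇒ 0x47007 (P1/RW1/US1/PS0)
  lvl2: tbl 0x47, slot 10 ⇒ 0x4B007 (P1/RW1/US1/PS0)
  → PA=0x4B696  (3 entries read)
#5 VA=0x40320BBB6 (r,kernel):
  lvl0: tbl 0x2F, slot 16 ⇒ 0x4D007 (P1/RW1/US1/PS0)
  lvl1: tbl 0x4D, slot 25 ⇒ 0x51007 (P1/RW1/US1/PS0)
  lvl2: tbl 0x51, slot 11 ⇒ 0xF002 (P0/RW1/US0/PS0)
  ⇒ fault: PAGE_NOT_PRESENT  — 3 lookups
#6 VA=0x502000307 (w,user):
  lvl0: tbl 0x2F, slot 20 ⇒ 0x55007 (P1/RW1/US1/PS0)
  lvl1: tbl 0x55, slot 16 ⇒ 0x58087 (P1/RW1/US1/PS1)
  → PA=0x58307 (huge @L1)  (2 entries read)

TLB: [["0x81211", "0x3A"], ["0x7C220A", "0x4B"], ["0x502000", "0x58"]]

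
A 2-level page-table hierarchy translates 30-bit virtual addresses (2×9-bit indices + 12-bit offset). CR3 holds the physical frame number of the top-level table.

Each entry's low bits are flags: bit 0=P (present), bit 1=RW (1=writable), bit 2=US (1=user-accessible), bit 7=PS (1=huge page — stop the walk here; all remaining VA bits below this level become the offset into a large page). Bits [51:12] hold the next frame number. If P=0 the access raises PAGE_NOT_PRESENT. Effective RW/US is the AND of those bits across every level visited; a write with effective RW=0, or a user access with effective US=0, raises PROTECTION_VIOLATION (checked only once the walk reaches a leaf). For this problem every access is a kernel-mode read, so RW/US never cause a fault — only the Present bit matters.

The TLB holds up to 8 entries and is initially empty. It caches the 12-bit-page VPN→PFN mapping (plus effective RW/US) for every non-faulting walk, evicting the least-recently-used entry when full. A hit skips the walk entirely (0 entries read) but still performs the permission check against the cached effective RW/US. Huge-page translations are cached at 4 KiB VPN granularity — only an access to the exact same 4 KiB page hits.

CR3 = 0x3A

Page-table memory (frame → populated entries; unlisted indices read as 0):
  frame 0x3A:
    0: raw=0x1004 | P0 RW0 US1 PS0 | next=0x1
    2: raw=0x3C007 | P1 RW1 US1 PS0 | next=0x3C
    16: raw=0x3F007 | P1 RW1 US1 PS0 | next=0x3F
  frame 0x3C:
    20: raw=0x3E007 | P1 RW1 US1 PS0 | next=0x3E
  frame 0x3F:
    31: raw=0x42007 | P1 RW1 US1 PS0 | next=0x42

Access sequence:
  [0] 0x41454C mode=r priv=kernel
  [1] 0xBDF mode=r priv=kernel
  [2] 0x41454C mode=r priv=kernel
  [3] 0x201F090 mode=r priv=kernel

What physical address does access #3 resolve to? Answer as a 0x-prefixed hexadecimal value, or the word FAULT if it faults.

Walk each access:
#0 VA=0x41454C (r,kernel):
  L0: frame=0x3A idx=2 entry=0x3C007 [P=1 RW=1 US=1 PS=0]
  L1: frame=0x3C idx=20 entry=0x3E007 [P=1 RW=1 US=1 PS=0]
  ⇒ phys 0x3E54C  [2 reads]
#1 VA=0xBDF (r,kernel):
  L0: frame=0x3A idx=0 entry=0x1004 [P=0 RW=0 US=1 PS=0]
  ⇒ fault: PAGE_NOT_PRESENT  — 1 lookups
#2 VA=0x41454C (r,kernel):
  TLB hit vpn=0x414 → PA=0x3E54C
#3 VA=0x201F090 (r,kernel):
  L0: frame=0x3A idx=16 entry=0x3F007 [P=1 RW=1 US=1 PS=0]
  L1: frame=0x3F idx=31 entry=0x42007 [P=1 RW=1 US=1 PS=0]
  ⇒ phys 0x42090  [2 reads]

Access #3 PA: 0x42090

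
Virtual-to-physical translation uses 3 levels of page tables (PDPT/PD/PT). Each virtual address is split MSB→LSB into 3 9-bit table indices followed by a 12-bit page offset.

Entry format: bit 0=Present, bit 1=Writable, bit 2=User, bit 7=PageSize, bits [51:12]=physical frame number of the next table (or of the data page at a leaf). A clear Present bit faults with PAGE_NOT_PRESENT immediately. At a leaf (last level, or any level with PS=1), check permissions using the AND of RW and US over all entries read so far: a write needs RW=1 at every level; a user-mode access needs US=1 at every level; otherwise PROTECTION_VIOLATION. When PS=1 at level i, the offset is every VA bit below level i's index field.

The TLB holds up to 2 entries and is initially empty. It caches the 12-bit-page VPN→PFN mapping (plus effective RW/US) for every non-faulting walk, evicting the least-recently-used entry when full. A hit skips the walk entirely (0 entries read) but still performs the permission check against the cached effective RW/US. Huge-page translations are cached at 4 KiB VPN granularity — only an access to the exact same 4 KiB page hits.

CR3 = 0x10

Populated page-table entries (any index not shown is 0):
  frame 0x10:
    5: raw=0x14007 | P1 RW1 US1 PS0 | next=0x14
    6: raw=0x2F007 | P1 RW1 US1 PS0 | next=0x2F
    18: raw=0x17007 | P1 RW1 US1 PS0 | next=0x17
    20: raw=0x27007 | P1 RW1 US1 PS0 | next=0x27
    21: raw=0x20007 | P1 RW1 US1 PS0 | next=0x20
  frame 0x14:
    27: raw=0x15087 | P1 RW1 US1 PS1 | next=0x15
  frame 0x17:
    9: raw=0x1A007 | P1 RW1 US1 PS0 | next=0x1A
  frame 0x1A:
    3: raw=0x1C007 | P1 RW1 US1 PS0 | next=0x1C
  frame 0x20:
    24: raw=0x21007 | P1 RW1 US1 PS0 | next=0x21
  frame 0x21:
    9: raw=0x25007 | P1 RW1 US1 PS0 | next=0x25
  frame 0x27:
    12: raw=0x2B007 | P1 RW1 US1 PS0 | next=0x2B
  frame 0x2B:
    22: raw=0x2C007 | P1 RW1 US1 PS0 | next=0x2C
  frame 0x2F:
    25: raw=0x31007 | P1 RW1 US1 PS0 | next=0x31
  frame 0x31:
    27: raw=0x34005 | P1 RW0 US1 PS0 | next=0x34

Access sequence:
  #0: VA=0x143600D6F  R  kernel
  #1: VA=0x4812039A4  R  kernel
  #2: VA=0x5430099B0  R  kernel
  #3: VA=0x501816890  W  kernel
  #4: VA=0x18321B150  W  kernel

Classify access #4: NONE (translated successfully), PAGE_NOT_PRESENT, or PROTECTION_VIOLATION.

Walk each access:
#0 VA=0x143600D6F (r,kernel):
  lvl0: tbl 0x10, slot 5 ⇒ 0x14007 (P1/RW1/US1/PS0)
  lvl1: tbl 0x14, slot 27 ⇒ 0x15087 (P1/RW1/US1/PS1)
  ⇒ phys 0x15D6F (huge @L1)  [2 reads]
#1 VA=0x4812039A4 (r,kernel):
  lvl0: tbl 0x10, slot 18 ⇒ 0x17007 (P1/RW1/US1/PS0)
  lvl1: tbl 0x17, slot 9 ⇒ 0x1A007 (P1/RW1/US1/PS0)
  lvl2: tbl 0x1A, slot 3 ⇒ 0x1C007 (P1/RW1/US1/PS0)
  ⇒ phys 0x1C9A4  [3 reads]
#2 VA=0x5430099B0 (r,kernel):
  lvl0: tbl 0x10, slot 21 ⇒ 0x20007 (P1/RW1/US1/PS0)
  lvl1: tbl 0x20, slot 24 ⇒ 0x21007 (P1/RW1/US1/PS0)
  lvl2: tbl 0x21, slot 9 ⇒ 0x25007 (P1/RW1/US1/PS0)
  ⇒ phys 0x259B0  [3 reads]
#3 VA=0x501816890 (w,kernel):
  lvl0: tbl 0x10, slot 20 ⇒ 0x27007 (P1/RW1/US1/PS0)
  lvl1: tbl 0x27, slot 12 ⇒ 0x2B007 (P1/RW1/US1/PS0)
  lvl2: tbl 0x2B, slot 22 ⇒ 0x2C007 (P1/RW1/US1/PS0)
  ⇒ phys 0x2C890  [3 reads]
#4 VA=0x18321B150 (w,kernel):
  lvl0: tbl 0x10, slot 6 ⇒ 0x2F007 (P1/RW1/US1/PS0)
  lvl1: tbl 0x2F, slot 25 ⇒ 0x31007 (P1/RW1/US1/PS0)
  lvl2: tbl 0x31, slot 27 ⇒ 0x34005 (P1/RW0/US1/PS0)
  → PROTECTION_VIOLATION  (3 entries read)

Access #4 fault: PROTECTION_VIOLATION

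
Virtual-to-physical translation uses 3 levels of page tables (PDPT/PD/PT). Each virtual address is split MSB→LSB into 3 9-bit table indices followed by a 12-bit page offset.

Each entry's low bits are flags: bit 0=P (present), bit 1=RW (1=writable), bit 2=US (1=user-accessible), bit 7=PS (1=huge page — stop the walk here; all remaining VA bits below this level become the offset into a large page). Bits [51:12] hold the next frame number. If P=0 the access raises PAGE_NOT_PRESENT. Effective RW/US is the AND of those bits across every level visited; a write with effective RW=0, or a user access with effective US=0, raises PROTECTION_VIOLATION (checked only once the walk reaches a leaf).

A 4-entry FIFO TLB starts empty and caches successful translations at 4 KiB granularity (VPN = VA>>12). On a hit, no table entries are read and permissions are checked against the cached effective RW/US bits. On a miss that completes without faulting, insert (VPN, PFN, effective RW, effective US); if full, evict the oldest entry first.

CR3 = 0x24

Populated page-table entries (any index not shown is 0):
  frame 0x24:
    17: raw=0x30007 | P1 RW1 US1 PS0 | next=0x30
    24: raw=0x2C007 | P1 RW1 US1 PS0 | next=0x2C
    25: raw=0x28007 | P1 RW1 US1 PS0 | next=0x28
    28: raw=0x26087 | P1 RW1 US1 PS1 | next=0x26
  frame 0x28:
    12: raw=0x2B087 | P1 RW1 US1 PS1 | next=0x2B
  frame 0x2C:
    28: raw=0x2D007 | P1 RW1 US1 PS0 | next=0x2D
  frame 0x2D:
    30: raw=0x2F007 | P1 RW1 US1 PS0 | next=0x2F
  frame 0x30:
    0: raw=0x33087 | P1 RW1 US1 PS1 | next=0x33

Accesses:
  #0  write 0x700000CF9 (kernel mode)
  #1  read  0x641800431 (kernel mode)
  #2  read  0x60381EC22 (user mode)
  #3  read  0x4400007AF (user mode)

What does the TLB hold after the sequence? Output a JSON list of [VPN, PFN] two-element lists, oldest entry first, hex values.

Trace:
#0 VA=0x700000CF9 (w,kernel):
  [0] read 0x24 idx=28: raw=0x26087 flags P=1 W=1 U=1 S=1
  ⇒ phys 0x26CF9 (huge @L0)  [1 reads]
#1 VA=0x641800431 (r,kernel):
  [0] read 0x24 idx=25: raw=0x28007 flags P=1 W=1 U=1 S=0
  [1] read 0x28 idx=12: raw=0x2B087 flags P=1 W=1 U=1 S=1
  ⇒ phys 0x2B431 (huge @L1)  [2 reads]
#2 VA=0x60381EC22 (r,user):
  [0] read 0x24 idx=24: raw=0x2C007 flags P=1 W=1 U=1 S=0
  [1] read 0x2C idx=28: raw=0x2D007 flags P=1 W=1 U=1 S=0
  [2] read 0x2D idx=30: raw=0x2F007 flags P=1 W=1 U=1 S=0
  ⇒ phys 0x2FC22  [3 reads]
#3 VA=0x4400007AF (r,user):
  [0] read 0x24 idx=17: raw=0x30007 flags P=1 W=1 U=1 S=0
  [1] read 0x30 idx=0: raw=0x33087 flags P=1 W=1 U=1 S=1
  ⇒ phys 0x337AF (huge @L1)  [2 reads]

TLB: [["0x700000", "0x26"], ["0x641800", "0x2B"], ["0x60381E", "0x2F"], ["0x440000", "0x33"]]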